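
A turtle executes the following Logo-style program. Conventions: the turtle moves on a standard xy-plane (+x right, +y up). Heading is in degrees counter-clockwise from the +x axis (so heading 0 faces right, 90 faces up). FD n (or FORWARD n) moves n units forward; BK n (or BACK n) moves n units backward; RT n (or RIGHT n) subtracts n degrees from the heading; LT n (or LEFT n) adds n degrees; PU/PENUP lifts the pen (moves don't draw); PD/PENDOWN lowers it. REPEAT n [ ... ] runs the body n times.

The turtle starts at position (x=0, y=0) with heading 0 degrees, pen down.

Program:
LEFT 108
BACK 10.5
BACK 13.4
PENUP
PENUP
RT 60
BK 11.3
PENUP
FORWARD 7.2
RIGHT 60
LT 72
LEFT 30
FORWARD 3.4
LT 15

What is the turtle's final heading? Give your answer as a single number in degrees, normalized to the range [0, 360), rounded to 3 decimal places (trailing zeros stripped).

Executing turtle program step by step:
Start: pos=(0,0), heading=0, pen down
LT 108: heading 0 -> 108
BK 10.5: (0,0) -> (3.245,-9.986) [heading=108, draw]
BK 13.4: (3.245,-9.986) -> (7.386,-22.73) [heading=108, draw]
PU: pen up
PU: pen up
RT 60: heading 108 -> 48
BK 11.3: (7.386,-22.73) -> (-0.176,-31.128) [heading=48, move]
PU: pen up
FD 7.2: (-0.176,-31.128) -> (4.642,-25.777) [heading=48, move]
RT 60: heading 48 -> 348
LT 72: heading 348 -> 60
LT 30: heading 60 -> 90
FD 3.4: (4.642,-25.777) -> (4.642,-22.377) [heading=90, move]
LT 15: heading 90 -> 105
Final: pos=(4.642,-22.377), heading=105, 2 segment(s) drawn

Answer: 105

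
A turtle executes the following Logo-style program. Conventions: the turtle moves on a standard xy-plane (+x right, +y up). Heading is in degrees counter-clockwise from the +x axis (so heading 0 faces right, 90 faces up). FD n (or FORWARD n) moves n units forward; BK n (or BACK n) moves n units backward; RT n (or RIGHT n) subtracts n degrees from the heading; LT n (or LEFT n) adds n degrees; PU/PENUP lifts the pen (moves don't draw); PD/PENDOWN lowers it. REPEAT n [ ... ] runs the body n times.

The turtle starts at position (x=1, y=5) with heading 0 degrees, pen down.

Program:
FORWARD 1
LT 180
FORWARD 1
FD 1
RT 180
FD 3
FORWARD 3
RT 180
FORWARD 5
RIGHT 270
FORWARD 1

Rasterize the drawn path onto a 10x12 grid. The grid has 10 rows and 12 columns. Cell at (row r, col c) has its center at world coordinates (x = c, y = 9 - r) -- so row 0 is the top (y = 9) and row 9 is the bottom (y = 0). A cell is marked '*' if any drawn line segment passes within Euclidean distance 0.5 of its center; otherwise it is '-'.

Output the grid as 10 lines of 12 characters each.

Answer: ------------
------------
------------
------------
*******-----
-*----------
------------
------------
------------
------------

Derivation:
Segment 0: (1,5) -> (2,5)
Segment 1: (2,5) -> (1,5)
Segment 2: (1,5) -> (0,5)
Segment 3: (0,5) -> (3,5)
Segment 4: (3,5) -> (6,5)
Segment 5: (6,5) -> (1,5)
Segment 6: (1,5) -> (1,4)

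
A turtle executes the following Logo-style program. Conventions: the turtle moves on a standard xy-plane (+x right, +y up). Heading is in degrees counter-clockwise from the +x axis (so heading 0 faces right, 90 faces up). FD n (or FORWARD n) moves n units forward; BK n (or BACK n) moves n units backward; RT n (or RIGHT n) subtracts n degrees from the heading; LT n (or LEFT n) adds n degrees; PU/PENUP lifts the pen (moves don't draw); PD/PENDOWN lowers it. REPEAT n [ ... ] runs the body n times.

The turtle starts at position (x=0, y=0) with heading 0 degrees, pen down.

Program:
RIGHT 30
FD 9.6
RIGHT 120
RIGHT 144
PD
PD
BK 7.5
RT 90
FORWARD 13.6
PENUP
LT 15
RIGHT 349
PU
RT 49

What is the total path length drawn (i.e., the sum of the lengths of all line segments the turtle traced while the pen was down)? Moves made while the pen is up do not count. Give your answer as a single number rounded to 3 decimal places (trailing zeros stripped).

Answer: 30.7

Derivation:
Executing turtle program step by step:
Start: pos=(0,0), heading=0, pen down
RT 30: heading 0 -> 330
FD 9.6: (0,0) -> (8.314,-4.8) [heading=330, draw]
RT 120: heading 330 -> 210
RT 144: heading 210 -> 66
PD: pen down
PD: pen down
BK 7.5: (8.314,-4.8) -> (5.263,-11.652) [heading=66, draw]
RT 90: heading 66 -> 336
FD 13.6: (5.263,-11.652) -> (17.688,-17.183) [heading=336, draw]
PU: pen up
LT 15: heading 336 -> 351
RT 349: heading 351 -> 2
PU: pen up
RT 49: heading 2 -> 313
Final: pos=(17.688,-17.183), heading=313, 3 segment(s) drawn

Segment lengths:
  seg 1: (0,0) -> (8.314,-4.8), length = 9.6
  seg 2: (8.314,-4.8) -> (5.263,-11.652), length = 7.5
  seg 3: (5.263,-11.652) -> (17.688,-17.183), length = 13.6
Total = 30.7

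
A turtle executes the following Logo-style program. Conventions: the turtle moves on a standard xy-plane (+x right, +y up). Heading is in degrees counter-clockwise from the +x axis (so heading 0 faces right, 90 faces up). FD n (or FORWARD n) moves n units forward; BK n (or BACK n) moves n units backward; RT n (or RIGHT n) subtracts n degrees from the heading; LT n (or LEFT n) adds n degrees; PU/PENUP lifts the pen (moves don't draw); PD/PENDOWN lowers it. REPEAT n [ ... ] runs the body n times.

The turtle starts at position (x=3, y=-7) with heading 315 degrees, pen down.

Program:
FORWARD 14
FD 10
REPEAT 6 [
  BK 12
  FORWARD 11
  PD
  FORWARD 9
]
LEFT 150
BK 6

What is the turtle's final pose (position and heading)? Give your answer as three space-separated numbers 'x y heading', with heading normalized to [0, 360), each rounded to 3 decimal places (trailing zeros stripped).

Executing turtle program step by step:
Start: pos=(3,-7), heading=315, pen down
FD 14: (3,-7) -> (12.899,-16.899) [heading=315, draw]
FD 10: (12.899,-16.899) -> (19.971,-23.971) [heading=315, draw]
REPEAT 6 [
  -- iteration 1/6 --
  BK 12: (19.971,-23.971) -> (11.485,-15.485) [heading=315, draw]
  FD 11: (11.485,-15.485) -> (19.263,-23.263) [heading=315, draw]
  PD: pen down
  FD 9: (19.263,-23.263) -> (25.627,-29.627) [heading=315, draw]
  -- iteration 2/6 --
  BK 12: (25.627,-29.627) -> (17.142,-21.142) [heading=315, draw]
  FD 11: (17.142,-21.142) -> (24.92,-28.92) [heading=315, draw]
  PD: pen down
  FD 9: (24.92,-28.92) -> (31.284,-35.284) [heading=315, draw]
  -- iteration 3/6 --
  BK 12: (31.284,-35.284) -> (22.799,-26.799) [heading=315, draw]
  FD 11: (22.799,-26.799) -> (30.577,-34.577) [heading=315, draw]
  PD: pen down
  FD 9: (30.577,-34.577) -> (36.941,-40.941) [heading=315, draw]
  -- iteration 4/6 --
  BK 12: (36.941,-40.941) -> (28.456,-32.456) [heading=315, draw]
  FD 11: (28.456,-32.456) -> (36.234,-40.234) [heading=315, draw]
  PD: pen down
  FD 9: (36.234,-40.234) -> (42.598,-46.598) [heading=315, draw]
  -- iteration 5/6 --
  BK 12: (42.598,-46.598) -> (34.113,-38.113) [heading=315, draw]
  FD 11: (34.113,-38.113) -> (41.891,-45.891) [heading=315, draw]
  PD: pen down
  FD 9: (41.891,-45.891) -> (48.255,-52.255) [heading=315, draw]
  -- iteration 6/6 --
  BK 12: (48.255,-52.255) -> (39.77,-43.77) [heading=315, draw]
  FD 11: (39.77,-43.77) -> (47.548,-51.548) [heading=315, draw]
  PD: pen down
  FD 9: (47.548,-51.548) -> (53.912,-57.912) [heading=315, draw]
]
LT 150: heading 315 -> 105
BK 6: (53.912,-57.912) -> (55.465,-63.707) [heading=105, draw]
Final: pos=(55.465,-63.707), heading=105, 21 segment(s) drawn

Answer: 55.465 -63.707 105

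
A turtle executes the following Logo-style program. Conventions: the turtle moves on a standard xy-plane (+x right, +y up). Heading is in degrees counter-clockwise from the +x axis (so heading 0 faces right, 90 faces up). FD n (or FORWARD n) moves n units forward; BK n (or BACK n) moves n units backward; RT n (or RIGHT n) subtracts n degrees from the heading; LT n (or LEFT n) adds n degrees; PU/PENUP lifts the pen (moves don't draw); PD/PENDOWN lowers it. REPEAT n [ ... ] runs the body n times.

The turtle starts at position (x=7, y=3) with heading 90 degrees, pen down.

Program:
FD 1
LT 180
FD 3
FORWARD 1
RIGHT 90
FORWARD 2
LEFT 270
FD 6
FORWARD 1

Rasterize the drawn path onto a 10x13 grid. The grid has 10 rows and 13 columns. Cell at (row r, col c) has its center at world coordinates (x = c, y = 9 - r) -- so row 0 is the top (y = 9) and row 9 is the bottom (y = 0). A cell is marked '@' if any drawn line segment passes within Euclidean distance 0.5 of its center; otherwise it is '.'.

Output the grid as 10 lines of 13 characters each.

Answer: .............
.............
.....@.......
.....@.......
.....@.......
.....@.@.....
.....@.@.....
.....@.@.....
.....@.@.....
.....@@@.....

Derivation:
Segment 0: (7,3) -> (7,4)
Segment 1: (7,4) -> (7,1)
Segment 2: (7,1) -> (7,0)
Segment 3: (7,0) -> (5,0)
Segment 4: (5,0) -> (5,6)
Segment 5: (5,6) -> (5,7)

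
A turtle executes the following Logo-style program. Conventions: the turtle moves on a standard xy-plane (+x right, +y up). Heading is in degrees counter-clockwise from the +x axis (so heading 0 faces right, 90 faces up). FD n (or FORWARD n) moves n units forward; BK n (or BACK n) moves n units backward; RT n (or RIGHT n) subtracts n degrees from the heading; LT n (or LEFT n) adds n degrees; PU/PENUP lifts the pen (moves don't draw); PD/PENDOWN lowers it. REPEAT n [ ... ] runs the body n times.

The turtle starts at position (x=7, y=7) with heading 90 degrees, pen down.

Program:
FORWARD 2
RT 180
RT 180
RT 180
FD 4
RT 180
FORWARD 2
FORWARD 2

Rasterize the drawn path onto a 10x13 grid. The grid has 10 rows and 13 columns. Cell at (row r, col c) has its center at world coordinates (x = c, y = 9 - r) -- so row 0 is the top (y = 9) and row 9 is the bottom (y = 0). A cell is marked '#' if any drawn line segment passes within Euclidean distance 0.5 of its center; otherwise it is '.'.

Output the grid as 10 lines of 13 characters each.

Segment 0: (7,7) -> (7,9)
Segment 1: (7,9) -> (7,5)
Segment 2: (7,5) -> (7,7)
Segment 3: (7,7) -> (7,9)

Answer: .......#.....
.......#.....
.......#.....
.......#.....
.......#.....
.............
.............
.............
.............
.............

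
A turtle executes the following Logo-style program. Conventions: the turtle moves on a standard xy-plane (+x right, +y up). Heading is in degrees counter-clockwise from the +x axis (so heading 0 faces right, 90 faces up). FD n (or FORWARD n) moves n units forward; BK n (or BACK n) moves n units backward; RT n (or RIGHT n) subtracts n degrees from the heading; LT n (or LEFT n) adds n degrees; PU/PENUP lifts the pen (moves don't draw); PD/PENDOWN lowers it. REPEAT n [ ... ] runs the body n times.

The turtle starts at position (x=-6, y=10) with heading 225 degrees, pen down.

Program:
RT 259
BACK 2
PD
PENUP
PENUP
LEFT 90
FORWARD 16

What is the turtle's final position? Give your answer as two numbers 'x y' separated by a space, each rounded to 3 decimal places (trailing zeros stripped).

Executing turtle program step by step:
Start: pos=(-6,10), heading=225, pen down
RT 259: heading 225 -> 326
BK 2: (-6,10) -> (-7.658,11.118) [heading=326, draw]
PD: pen down
PU: pen up
PU: pen up
LT 90: heading 326 -> 56
FD 16: (-7.658,11.118) -> (1.289,24.383) [heading=56, move]
Final: pos=(1.289,24.383), heading=56, 1 segment(s) drawn

Answer: 1.289 24.383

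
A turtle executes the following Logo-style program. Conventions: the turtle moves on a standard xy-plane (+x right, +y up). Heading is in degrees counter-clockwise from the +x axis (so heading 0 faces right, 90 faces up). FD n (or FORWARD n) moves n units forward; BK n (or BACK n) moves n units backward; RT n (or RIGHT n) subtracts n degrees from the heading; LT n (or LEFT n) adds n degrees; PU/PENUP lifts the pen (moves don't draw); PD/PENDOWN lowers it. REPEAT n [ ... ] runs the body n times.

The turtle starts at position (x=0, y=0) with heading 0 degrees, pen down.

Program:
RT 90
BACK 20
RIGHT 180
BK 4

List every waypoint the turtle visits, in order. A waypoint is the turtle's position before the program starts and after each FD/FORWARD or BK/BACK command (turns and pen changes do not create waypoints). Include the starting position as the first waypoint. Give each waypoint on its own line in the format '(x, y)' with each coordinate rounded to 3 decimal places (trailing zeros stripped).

Executing turtle program step by step:
Start: pos=(0,0), heading=0, pen down
RT 90: heading 0 -> 270
BK 20: (0,0) -> (0,20) [heading=270, draw]
RT 180: heading 270 -> 90
BK 4: (0,20) -> (0,16) [heading=90, draw]
Final: pos=(0,16), heading=90, 2 segment(s) drawn
Waypoints (3 total):
(0, 0)
(0, 20)
(0, 16)

Answer: (0, 0)
(0, 20)
(0, 16)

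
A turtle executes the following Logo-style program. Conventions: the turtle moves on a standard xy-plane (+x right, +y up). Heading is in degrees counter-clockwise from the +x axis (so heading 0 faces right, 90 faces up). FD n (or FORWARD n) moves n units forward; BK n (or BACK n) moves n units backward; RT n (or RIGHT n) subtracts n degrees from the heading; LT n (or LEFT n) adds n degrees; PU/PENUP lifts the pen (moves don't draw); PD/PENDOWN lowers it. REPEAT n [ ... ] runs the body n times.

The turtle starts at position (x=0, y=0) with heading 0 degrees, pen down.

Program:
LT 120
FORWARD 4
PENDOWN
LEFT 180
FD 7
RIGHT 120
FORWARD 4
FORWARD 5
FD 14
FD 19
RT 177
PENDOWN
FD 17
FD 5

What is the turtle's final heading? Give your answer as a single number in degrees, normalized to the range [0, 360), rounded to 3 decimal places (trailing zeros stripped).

Executing turtle program step by step:
Start: pos=(0,0), heading=0, pen down
LT 120: heading 0 -> 120
FD 4: (0,0) -> (-2,3.464) [heading=120, draw]
PD: pen down
LT 180: heading 120 -> 300
FD 7: (-2,3.464) -> (1.5,-2.598) [heading=300, draw]
RT 120: heading 300 -> 180
FD 4: (1.5,-2.598) -> (-2.5,-2.598) [heading=180, draw]
FD 5: (-2.5,-2.598) -> (-7.5,-2.598) [heading=180, draw]
FD 14: (-7.5,-2.598) -> (-21.5,-2.598) [heading=180, draw]
FD 19: (-21.5,-2.598) -> (-40.5,-2.598) [heading=180, draw]
RT 177: heading 180 -> 3
PD: pen down
FD 17: (-40.5,-2.598) -> (-23.523,-1.708) [heading=3, draw]
FD 5: (-23.523,-1.708) -> (-18.53,-1.447) [heading=3, draw]
Final: pos=(-18.53,-1.447), heading=3, 8 segment(s) drawn

Answer: 3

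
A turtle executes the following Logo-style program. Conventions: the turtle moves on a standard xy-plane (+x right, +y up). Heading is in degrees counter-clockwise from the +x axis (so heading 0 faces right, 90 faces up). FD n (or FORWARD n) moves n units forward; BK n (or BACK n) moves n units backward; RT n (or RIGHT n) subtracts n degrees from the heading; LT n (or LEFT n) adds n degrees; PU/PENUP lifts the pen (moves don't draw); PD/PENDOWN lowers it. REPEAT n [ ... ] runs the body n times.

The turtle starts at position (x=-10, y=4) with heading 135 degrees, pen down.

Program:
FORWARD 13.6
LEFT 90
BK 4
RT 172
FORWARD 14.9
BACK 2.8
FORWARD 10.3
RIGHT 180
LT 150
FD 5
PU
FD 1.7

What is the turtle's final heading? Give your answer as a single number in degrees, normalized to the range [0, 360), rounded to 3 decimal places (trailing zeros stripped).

Answer: 23

Derivation:
Executing turtle program step by step:
Start: pos=(-10,4), heading=135, pen down
FD 13.6: (-10,4) -> (-19.617,13.617) [heading=135, draw]
LT 90: heading 135 -> 225
BK 4: (-19.617,13.617) -> (-16.788,16.445) [heading=225, draw]
RT 172: heading 225 -> 53
FD 14.9: (-16.788,16.445) -> (-7.821,28.345) [heading=53, draw]
BK 2.8: (-7.821,28.345) -> (-9.506,26.109) [heading=53, draw]
FD 10.3: (-9.506,26.109) -> (-3.308,34.335) [heading=53, draw]
RT 180: heading 53 -> 233
LT 150: heading 233 -> 23
FD 5: (-3.308,34.335) -> (1.295,36.288) [heading=23, draw]
PU: pen up
FD 1.7: (1.295,36.288) -> (2.86,36.952) [heading=23, move]
Final: pos=(2.86,36.952), heading=23, 6 segment(s) drawn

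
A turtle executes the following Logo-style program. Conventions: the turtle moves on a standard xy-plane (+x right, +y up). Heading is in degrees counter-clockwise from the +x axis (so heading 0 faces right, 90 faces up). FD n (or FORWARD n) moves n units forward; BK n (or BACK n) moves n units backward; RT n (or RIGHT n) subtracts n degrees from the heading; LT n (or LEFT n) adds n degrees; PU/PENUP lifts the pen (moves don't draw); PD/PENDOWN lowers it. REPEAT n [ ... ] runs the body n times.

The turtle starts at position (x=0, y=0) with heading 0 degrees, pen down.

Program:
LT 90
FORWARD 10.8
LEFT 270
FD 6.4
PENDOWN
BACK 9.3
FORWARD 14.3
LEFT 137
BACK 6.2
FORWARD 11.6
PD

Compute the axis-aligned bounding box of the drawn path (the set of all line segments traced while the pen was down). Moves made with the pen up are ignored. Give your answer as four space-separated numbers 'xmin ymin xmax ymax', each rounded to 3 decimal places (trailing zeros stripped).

Answer: -2.9 0 15.934 14.483

Derivation:
Executing turtle program step by step:
Start: pos=(0,0), heading=0, pen down
LT 90: heading 0 -> 90
FD 10.8: (0,0) -> (0,10.8) [heading=90, draw]
LT 270: heading 90 -> 0
FD 6.4: (0,10.8) -> (6.4,10.8) [heading=0, draw]
PD: pen down
BK 9.3: (6.4,10.8) -> (-2.9,10.8) [heading=0, draw]
FD 14.3: (-2.9,10.8) -> (11.4,10.8) [heading=0, draw]
LT 137: heading 0 -> 137
BK 6.2: (11.4,10.8) -> (15.934,6.572) [heading=137, draw]
FD 11.6: (15.934,6.572) -> (7.451,14.483) [heading=137, draw]
PD: pen down
Final: pos=(7.451,14.483), heading=137, 6 segment(s) drawn

Segment endpoints: x in {-2.9, 0, 0, 6.4, 7.451, 11.4, 15.934}, y in {0, 6.572, 10.8, 10.8, 10.8, 14.483}
xmin=-2.9, ymin=0, xmax=15.934, ymax=14.483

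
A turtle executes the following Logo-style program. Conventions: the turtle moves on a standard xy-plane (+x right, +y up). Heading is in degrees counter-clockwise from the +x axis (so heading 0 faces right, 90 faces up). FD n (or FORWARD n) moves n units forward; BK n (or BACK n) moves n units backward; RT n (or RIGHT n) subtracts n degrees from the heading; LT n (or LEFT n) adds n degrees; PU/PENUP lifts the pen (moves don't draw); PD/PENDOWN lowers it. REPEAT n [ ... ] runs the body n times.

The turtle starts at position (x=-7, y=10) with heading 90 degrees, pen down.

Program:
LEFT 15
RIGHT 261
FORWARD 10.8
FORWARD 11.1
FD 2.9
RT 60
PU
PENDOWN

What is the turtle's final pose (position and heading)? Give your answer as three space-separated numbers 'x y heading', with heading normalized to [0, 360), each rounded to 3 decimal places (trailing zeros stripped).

Executing turtle program step by step:
Start: pos=(-7,10), heading=90, pen down
LT 15: heading 90 -> 105
RT 261: heading 105 -> 204
FD 10.8: (-7,10) -> (-16.866,5.607) [heading=204, draw]
FD 11.1: (-16.866,5.607) -> (-27.007,1.092) [heading=204, draw]
FD 2.9: (-27.007,1.092) -> (-29.656,-0.087) [heading=204, draw]
RT 60: heading 204 -> 144
PU: pen up
PD: pen down
Final: pos=(-29.656,-0.087), heading=144, 3 segment(s) drawn

Answer: -29.656 -0.087 144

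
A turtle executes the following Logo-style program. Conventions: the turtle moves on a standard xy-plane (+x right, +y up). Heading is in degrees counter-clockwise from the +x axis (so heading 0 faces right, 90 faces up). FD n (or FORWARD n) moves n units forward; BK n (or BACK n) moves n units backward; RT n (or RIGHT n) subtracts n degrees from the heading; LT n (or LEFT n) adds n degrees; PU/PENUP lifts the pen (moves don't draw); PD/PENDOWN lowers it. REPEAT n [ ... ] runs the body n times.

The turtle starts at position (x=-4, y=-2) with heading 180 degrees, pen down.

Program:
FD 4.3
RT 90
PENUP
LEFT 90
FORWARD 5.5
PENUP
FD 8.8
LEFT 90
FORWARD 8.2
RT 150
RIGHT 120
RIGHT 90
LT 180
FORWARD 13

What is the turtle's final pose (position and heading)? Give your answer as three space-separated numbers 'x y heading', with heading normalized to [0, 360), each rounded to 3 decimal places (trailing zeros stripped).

Answer: -22.6 2.8 90

Derivation:
Executing turtle program step by step:
Start: pos=(-4,-2), heading=180, pen down
FD 4.3: (-4,-2) -> (-8.3,-2) [heading=180, draw]
RT 90: heading 180 -> 90
PU: pen up
LT 90: heading 90 -> 180
FD 5.5: (-8.3,-2) -> (-13.8,-2) [heading=180, move]
PU: pen up
FD 8.8: (-13.8,-2) -> (-22.6,-2) [heading=180, move]
LT 90: heading 180 -> 270
FD 8.2: (-22.6,-2) -> (-22.6,-10.2) [heading=270, move]
RT 150: heading 270 -> 120
RT 120: heading 120 -> 0
RT 90: heading 0 -> 270
LT 180: heading 270 -> 90
FD 13: (-22.6,-10.2) -> (-22.6,2.8) [heading=90, move]
Final: pos=(-22.6,2.8), heading=90, 1 segment(s) drawn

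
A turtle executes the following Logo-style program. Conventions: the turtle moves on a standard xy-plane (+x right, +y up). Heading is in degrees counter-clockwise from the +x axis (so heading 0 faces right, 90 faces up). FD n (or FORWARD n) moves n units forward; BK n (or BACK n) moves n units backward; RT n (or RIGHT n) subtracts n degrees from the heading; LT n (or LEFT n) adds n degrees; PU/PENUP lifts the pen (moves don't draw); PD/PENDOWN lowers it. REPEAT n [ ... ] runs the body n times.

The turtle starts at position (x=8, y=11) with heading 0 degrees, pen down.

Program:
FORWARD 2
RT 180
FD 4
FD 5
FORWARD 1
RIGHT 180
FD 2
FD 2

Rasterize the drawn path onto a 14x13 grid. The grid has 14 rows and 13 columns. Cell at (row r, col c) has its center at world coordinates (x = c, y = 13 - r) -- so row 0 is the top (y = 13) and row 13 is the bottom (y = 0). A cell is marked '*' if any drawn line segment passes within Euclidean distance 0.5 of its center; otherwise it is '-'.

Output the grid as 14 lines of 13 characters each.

Segment 0: (8,11) -> (10,11)
Segment 1: (10,11) -> (6,11)
Segment 2: (6,11) -> (1,11)
Segment 3: (1,11) -> (0,11)
Segment 4: (0,11) -> (2,11)
Segment 5: (2,11) -> (4,11)

Answer: -------------
-------------
***********--
-------------
-------------
-------------
-------------
-------------
-------------
-------------
-------------
-------------
-------------
-------------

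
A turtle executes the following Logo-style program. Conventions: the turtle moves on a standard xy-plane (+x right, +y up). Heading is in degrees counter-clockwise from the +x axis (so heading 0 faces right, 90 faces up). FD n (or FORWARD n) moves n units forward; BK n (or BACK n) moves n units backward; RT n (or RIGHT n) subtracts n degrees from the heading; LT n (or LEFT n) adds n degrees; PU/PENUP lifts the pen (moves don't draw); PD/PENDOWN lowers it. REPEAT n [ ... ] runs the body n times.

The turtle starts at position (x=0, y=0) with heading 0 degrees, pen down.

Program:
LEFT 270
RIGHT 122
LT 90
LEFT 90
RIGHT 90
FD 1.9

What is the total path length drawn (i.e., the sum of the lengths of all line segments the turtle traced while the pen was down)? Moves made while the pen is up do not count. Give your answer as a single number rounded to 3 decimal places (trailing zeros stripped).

Answer: 1.9

Derivation:
Executing turtle program step by step:
Start: pos=(0,0), heading=0, pen down
LT 270: heading 0 -> 270
RT 122: heading 270 -> 148
LT 90: heading 148 -> 238
LT 90: heading 238 -> 328
RT 90: heading 328 -> 238
FD 1.9: (0,0) -> (-1.007,-1.611) [heading=238, draw]
Final: pos=(-1.007,-1.611), heading=238, 1 segment(s) drawn

Segment lengths:
  seg 1: (0,0) -> (-1.007,-1.611), length = 1.9
Total = 1.9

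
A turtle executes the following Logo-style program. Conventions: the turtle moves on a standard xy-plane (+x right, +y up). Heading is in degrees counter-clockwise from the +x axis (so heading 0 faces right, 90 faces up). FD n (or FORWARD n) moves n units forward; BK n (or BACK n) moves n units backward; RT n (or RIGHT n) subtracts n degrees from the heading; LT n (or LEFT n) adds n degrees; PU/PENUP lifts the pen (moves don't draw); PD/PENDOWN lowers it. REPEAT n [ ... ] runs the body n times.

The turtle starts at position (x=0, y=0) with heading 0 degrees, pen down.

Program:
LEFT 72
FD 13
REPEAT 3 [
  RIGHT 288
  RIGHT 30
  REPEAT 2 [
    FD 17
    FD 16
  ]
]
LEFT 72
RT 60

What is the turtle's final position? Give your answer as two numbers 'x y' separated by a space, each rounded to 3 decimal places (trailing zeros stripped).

Answer: -145.891 79.107

Derivation:
Executing turtle program step by step:
Start: pos=(0,0), heading=0, pen down
LT 72: heading 0 -> 72
FD 13: (0,0) -> (4.017,12.364) [heading=72, draw]
REPEAT 3 [
  -- iteration 1/3 --
  RT 288: heading 72 -> 144
  RT 30: heading 144 -> 114
  REPEAT 2 [
    -- iteration 1/2 --
    FD 17: (4.017,12.364) -> (-2.897,27.894) [heading=114, draw]
    FD 16: (-2.897,27.894) -> (-9.405,42.511) [heading=114, draw]
    -- iteration 2/2 --
    FD 17: (-9.405,42.511) -> (-16.32,58.041) [heading=114, draw]
    FD 16: (-16.32,58.041) -> (-22.827,72.658) [heading=114, draw]
  ]
  -- iteration 2/3 --
  RT 288: heading 114 -> 186
  RT 30: heading 186 -> 156
  REPEAT 2 [
    -- iteration 1/2 --
    FD 17: (-22.827,72.658) -> (-38.358,79.572) [heading=156, draw]
    FD 16: (-38.358,79.572) -> (-52.974,86.08) [heading=156, draw]
    -- iteration 2/2 --
    FD 17: (-52.974,86.08) -> (-68.505,92.995) [heading=156, draw]
    FD 16: (-68.505,92.995) -> (-83.121,99.502) [heading=156, draw]
  ]
  -- iteration 3/3 --
  RT 288: heading 156 -> 228
  RT 30: heading 228 -> 198
  REPEAT 2 [
    -- iteration 1/2 --
    FD 17: (-83.121,99.502) -> (-99.289,94.249) [heading=198, draw]
    FD 16: (-99.289,94.249) -> (-114.506,89.305) [heading=198, draw]
    -- iteration 2/2 --
    FD 17: (-114.506,89.305) -> (-130.674,84.052) [heading=198, draw]
    FD 16: (-130.674,84.052) -> (-145.891,79.107) [heading=198, draw]
  ]
]
LT 72: heading 198 -> 270
RT 60: heading 270 -> 210
Final: pos=(-145.891,79.107), heading=210, 13 segment(s) drawn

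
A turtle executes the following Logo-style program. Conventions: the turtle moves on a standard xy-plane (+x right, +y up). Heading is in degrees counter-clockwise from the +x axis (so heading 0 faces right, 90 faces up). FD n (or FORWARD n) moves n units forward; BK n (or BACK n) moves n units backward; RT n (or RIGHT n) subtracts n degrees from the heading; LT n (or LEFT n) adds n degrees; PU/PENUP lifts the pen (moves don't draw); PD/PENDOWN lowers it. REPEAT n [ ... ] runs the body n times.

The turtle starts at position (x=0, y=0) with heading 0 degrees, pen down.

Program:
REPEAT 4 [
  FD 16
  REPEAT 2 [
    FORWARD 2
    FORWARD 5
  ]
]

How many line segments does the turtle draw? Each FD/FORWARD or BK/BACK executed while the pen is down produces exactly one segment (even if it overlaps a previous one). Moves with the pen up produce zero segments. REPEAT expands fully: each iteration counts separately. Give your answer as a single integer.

Answer: 20

Derivation:
Executing turtle program step by step:
Start: pos=(0,0), heading=0, pen down
REPEAT 4 [
  -- iteration 1/4 --
  FD 16: (0,0) -> (16,0) [heading=0, draw]
  REPEAT 2 [
    -- iteration 1/2 --
    FD 2: (16,0) -> (18,0) [heading=0, draw]
    FD 5: (18,0) -> (23,0) [heading=0, draw]
    -- iteration 2/2 --
    FD 2: (23,0) -> (25,0) [heading=0, draw]
    FD 5: (25,0) -> (30,0) [heading=0, draw]
  ]
  -- iteration 2/4 --
  FD 16: (30,0) -> (46,0) [heading=0, draw]
  REPEAT 2 [
    -- iteration 1/2 --
    FD 2: (46,0) -> (48,0) [heading=0, draw]
    FD 5: (48,0) -> (53,0) [heading=0, draw]
    -- iteration 2/2 --
    FD 2: (53,0) -> (55,0) [heading=0, draw]
    FD 5: (55,0) -> (60,0) [heading=0, draw]
  ]
  -- iteration 3/4 --
  FD 16: (60,0) -> (76,0) [heading=0, draw]
  REPEAT 2 [
    -- iteration 1/2 --
    FD 2: (76,0) -> (78,0) [heading=0, draw]
    FD 5: (78,0) -> (83,0) [heading=0, draw]
    -- iteration 2/2 --
    FD 2: (83,0) -> (85,0) [heading=0, draw]
    FD 5: (85,0) -> (90,0) [heading=0, draw]
  ]
  -- iteration 4/4 --
  FD 16: (90,0) -> (106,0) [heading=0, draw]
  REPEAT 2 [
    -- iteration 1/2 --
    FD 2: (106,0) -> (108,0) [heading=0, draw]
    FD 5: (108,0) -> (113,0) [heading=0, draw]
    -- iteration 2/2 --
    FD 2: (113,0) -> (115,0) [heading=0, draw]
    FD 5: (115,0) -> (120,0) [heading=0, draw]
  ]
]
Final: pos=(120,0), heading=0, 20 segment(s) drawn
Segments drawn: 20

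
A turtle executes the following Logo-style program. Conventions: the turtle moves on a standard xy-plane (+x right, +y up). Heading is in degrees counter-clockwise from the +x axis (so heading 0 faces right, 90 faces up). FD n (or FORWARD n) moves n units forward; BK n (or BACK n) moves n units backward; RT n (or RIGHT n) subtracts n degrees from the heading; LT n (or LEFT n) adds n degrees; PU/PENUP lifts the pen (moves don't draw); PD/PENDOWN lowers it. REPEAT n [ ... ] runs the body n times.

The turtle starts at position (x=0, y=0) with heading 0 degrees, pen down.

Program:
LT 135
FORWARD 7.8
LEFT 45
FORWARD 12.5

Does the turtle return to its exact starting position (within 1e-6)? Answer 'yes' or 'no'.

Executing turtle program step by step:
Start: pos=(0,0), heading=0, pen down
LT 135: heading 0 -> 135
FD 7.8: (0,0) -> (-5.515,5.515) [heading=135, draw]
LT 45: heading 135 -> 180
FD 12.5: (-5.515,5.515) -> (-18.015,5.515) [heading=180, draw]
Final: pos=(-18.015,5.515), heading=180, 2 segment(s) drawn

Start position: (0, 0)
Final position: (-18.015, 5.515)
Distance = 18.841; >= 1e-6 -> NOT closed

Answer: no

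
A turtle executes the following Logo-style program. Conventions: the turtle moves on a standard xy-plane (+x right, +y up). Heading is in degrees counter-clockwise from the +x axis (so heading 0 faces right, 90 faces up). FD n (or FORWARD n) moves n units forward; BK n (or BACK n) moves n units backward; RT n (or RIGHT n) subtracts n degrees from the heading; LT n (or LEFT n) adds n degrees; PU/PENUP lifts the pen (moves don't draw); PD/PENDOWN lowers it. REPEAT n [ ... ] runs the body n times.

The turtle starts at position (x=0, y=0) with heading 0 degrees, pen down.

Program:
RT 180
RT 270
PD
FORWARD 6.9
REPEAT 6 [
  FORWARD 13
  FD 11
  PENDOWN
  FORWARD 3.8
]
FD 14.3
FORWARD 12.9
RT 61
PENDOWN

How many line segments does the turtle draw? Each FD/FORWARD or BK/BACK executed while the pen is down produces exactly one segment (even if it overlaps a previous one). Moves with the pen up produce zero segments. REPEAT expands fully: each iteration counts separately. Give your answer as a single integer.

Answer: 21

Derivation:
Executing turtle program step by step:
Start: pos=(0,0), heading=0, pen down
RT 180: heading 0 -> 180
RT 270: heading 180 -> 270
PD: pen down
FD 6.9: (0,0) -> (0,-6.9) [heading=270, draw]
REPEAT 6 [
  -- iteration 1/6 --
  FD 13: (0,-6.9) -> (0,-19.9) [heading=270, draw]
  FD 11: (0,-19.9) -> (0,-30.9) [heading=270, draw]
  PD: pen down
  FD 3.8: (0,-30.9) -> (0,-34.7) [heading=270, draw]
  -- iteration 2/6 --
  FD 13: (0,-34.7) -> (0,-47.7) [heading=270, draw]
  FD 11: (0,-47.7) -> (0,-58.7) [heading=270, draw]
  PD: pen down
  FD 3.8: (0,-58.7) -> (0,-62.5) [heading=270, draw]
  -- iteration 3/6 --
  FD 13: (0,-62.5) -> (0,-75.5) [heading=270, draw]
  FD 11: (0,-75.5) -> (0,-86.5) [heading=270, draw]
  PD: pen down
  FD 3.8: (0,-86.5) -> (0,-90.3) [heading=270, draw]
  -- iteration 4/6 --
  FD 13: (0,-90.3) -> (0,-103.3) [heading=270, draw]
  FD 11: (0,-103.3) -> (0,-114.3) [heading=270, draw]
  PD: pen down
  FD 3.8: (0,-114.3) -> (0,-118.1) [heading=270, draw]
  -- iteration 5/6 --
  FD 13: (0,-118.1) -> (0,-131.1) [heading=270, draw]
  FD 11: (0,-131.1) -> (0,-142.1) [heading=270, draw]
  PD: pen down
  FD 3.8: (0,-142.1) -> (0,-145.9) [heading=270, draw]
  -- iteration 6/6 --
  FD 13: (0,-145.9) -> (0,-158.9) [heading=270, draw]
  FD 11: (0,-158.9) -> (0,-169.9) [heading=270, draw]
  PD: pen down
  FD 3.8: (0,-169.9) -> (0,-173.7) [heading=270, draw]
]
FD 14.3: (0,-173.7) -> (0,-188) [heading=270, draw]
FD 12.9: (0,-188) -> (0,-200.9) [heading=270, draw]
RT 61: heading 270 -> 209
PD: pen down
Final: pos=(0,-200.9), heading=209, 21 segment(s) drawn
Segments drawn: 21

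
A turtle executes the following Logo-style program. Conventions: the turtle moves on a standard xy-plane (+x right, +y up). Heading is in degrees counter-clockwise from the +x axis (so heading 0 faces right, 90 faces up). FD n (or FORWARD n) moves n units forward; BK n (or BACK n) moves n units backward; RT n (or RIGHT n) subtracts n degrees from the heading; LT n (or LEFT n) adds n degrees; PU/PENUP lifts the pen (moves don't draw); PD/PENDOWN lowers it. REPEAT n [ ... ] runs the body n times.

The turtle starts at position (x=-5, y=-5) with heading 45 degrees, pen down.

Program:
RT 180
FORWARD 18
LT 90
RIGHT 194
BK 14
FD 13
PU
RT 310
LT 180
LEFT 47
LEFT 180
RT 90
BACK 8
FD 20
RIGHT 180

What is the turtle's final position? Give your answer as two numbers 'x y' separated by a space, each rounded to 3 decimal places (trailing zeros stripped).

Executing turtle program step by step:
Start: pos=(-5,-5), heading=45, pen down
RT 180: heading 45 -> 225
FD 18: (-5,-5) -> (-17.728,-17.728) [heading=225, draw]
LT 90: heading 225 -> 315
RT 194: heading 315 -> 121
BK 14: (-17.728,-17.728) -> (-10.517,-29.728) [heading=121, draw]
FD 13: (-10.517,-29.728) -> (-17.213,-18.585) [heading=121, draw]
PU: pen up
RT 310: heading 121 -> 171
LT 180: heading 171 -> 351
LT 47: heading 351 -> 38
LT 180: heading 38 -> 218
RT 90: heading 218 -> 128
BK 8: (-17.213,-18.585) -> (-12.288,-24.889) [heading=128, move]
FD 20: (-12.288,-24.889) -> (-24.601,-9.129) [heading=128, move]
RT 180: heading 128 -> 308
Final: pos=(-24.601,-9.129), heading=308, 3 segment(s) drawn

Answer: -24.601 -9.129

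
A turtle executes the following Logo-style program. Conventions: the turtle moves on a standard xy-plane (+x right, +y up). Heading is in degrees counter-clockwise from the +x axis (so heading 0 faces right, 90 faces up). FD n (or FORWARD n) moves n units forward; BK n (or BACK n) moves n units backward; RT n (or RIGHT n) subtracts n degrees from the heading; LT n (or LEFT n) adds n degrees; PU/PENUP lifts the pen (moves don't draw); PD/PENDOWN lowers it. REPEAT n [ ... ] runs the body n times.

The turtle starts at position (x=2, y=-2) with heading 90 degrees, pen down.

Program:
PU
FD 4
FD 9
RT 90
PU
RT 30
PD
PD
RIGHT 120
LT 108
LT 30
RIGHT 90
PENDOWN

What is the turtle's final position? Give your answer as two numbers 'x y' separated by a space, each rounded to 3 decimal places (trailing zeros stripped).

Executing turtle program step by step:
Start: pos=(2,-2), heading=90, pen down
PU: pen up
FD 4: (2,-2) -> (2,2) [heading=90, move]
FD 9: (2,2) -> (2,11) [heading=90, move]
RT 90: heading 90 -> 0
PU: pen up
RT 30: heading 0 -> 330
PD: pen down
PD: pen down
RT 120: heading 330 -> 210
LT 108: heading 210 -> 318
LT 30: heading 318 -> 348
RT 90: heading 348 -> 258
PD: pen down
Final: pos=(2,11), heading=258, 0 segment(s) drawn

Answer: 2 11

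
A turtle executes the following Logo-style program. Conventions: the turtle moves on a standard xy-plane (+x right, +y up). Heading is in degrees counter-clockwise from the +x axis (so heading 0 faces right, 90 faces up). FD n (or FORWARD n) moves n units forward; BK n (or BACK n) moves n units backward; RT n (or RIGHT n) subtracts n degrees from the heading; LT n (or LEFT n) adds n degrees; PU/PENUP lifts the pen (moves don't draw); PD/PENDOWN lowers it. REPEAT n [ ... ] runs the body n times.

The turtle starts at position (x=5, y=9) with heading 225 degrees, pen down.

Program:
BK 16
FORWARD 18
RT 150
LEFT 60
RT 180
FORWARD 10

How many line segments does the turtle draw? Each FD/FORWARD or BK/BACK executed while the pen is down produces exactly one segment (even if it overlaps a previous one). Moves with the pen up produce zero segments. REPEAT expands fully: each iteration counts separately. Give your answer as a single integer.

Executing turtle program step by step:
Start: pos=(5,9), heading=225, pen down
BK 16: (5,9) -> (16.314,20.314) [heading=225, draw]
FD 18: (16.314,20.314) -> (3.586,7.586) [heading=225, draw]
RT 150: heading 225 -> 75
LT 60: heading 75 -> 135
RT 180: heading 135 -> 315
FD 10: (3.586,7.586) -> (10.657,0.515) [heading=315, draw]
Final: pos=(10.657,0.515), heading=315, 3 segment(s) drawn
Segments drawn: 3

Answer: 3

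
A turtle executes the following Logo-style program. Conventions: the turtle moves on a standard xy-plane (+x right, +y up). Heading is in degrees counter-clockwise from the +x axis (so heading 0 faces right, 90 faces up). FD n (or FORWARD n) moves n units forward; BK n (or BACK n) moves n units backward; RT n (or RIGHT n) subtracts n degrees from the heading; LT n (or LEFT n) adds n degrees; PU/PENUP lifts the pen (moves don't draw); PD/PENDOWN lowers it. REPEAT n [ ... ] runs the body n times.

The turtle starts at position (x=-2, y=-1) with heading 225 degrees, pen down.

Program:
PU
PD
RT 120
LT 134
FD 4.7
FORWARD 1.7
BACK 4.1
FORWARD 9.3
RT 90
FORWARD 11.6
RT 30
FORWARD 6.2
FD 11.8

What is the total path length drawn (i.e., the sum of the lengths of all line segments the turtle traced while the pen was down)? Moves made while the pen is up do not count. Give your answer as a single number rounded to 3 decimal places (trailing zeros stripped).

Executing turtle program step by step:
Start: pos=(-2,-1), heading=225, pen down
PU: pen up
PD: pen down
RT 120: heading 225 -> 105
LT 134: heading 105 -> 239
FD 4.7: (-2,-1) -> (-4.421,-5.029) [heading=239, draw]
FD 1.7: (-4.421,-5.029) -> (-5.296,-6.486) [heading=239, draw]
BK 4.1: (-5.296,-6.486) -> (-3.185,-2.971) [heading=239, draw]
FD 9.3: (-3.185,-2.971) -> (-7.974,-10.943) [heading=239, draw]
RT 90: heading 239 -> 149
FD 11.6: (-7.974,-10.943) -> (-17.918,-4.969) [heading=149, draw]
RT 30: heading 149 -> 119
FD 6.2: (-17.918,-4.969) -> (-20.923,0.454) [heading=119, draw]
FD 11.8: (-20.923,0.454) -> (-26.644,10.774) [heading=119, draw]
Final: pos=(-26.644,10.774), heading=119, 7 segment(s) drawn

Segment lengths:
  seg 1: (-2,-1) -> (-4.421,-5.029), length = 4.7
  seg 2: (-4.421,-5.029) -> (-5.296,-6.486), length = 1.7
  seg 3: (-5.296,-6.486) -> (-3.185,-2.971), length = 4.1
  seg 4: (-3.185,-2.971) -> (-7.974,-10.943), length = 9.3
  seg 5: (-7.974,-10.943) -> (-17.918,-4.969), length = 11.6
  seg 6: (-17.918,-4.969) -> (-20.923,0.454), length = 6.2
  seg 7: (-20.923,0.454) -> (-26.644,10.774), length = 11.8
Total = 49.4

Answer: 49.4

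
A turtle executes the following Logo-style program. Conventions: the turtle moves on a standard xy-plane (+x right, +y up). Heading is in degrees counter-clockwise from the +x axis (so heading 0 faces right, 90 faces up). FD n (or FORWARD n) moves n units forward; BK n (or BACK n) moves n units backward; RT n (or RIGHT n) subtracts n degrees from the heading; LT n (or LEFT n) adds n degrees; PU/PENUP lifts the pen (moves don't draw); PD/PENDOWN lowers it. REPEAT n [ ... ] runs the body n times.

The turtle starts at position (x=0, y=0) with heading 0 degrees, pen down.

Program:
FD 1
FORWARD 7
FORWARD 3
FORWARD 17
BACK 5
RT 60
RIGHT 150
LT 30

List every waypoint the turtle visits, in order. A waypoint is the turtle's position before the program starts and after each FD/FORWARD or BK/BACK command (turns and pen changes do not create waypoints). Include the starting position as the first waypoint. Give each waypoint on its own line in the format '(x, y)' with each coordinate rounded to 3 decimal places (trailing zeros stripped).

Executing turtle program step by step:
Start: pos=(0,0), heading=0, pen down
FD 1: (0,0) -> (1,0) [heading=0, draw]
FD 7: (1,0) -> (8,0) [heading=0, draw]
FD 3: (8,0) -> (11,0) [heading=0, draw]
FD 17: (11,0) -> (28,0) [heading=0, draw]
BK 5: (28,0) -> (23,0) [heading=0, draw]
RT 60: heading 0 -> 300
RT 150: heading 300 -> 150
LT 30: heading 150 -> 180
Final: pos=(23,0), heading=180, 5 segment(s) drawn
Waypoints (6 total):
(0, 0)
(1, 0)
(8, 0)
(11, 0)
(28, 0)
(23, 0)

Answer: (0, 0)
(1, 0)
(8, 0)
(11, 0)
(28, 0)
(23, 0)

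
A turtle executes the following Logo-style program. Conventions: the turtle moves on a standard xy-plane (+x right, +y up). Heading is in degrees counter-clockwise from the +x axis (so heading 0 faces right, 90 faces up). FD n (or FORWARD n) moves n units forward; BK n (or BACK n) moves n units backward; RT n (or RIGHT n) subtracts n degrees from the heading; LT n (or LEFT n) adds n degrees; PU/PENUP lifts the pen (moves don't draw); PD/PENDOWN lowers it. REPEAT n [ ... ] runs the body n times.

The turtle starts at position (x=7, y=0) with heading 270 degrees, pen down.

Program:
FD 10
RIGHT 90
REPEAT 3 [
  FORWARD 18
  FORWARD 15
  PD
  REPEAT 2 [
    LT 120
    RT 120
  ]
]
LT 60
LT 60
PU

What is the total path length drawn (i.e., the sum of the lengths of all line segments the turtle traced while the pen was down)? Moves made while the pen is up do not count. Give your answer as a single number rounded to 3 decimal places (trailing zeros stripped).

Answer: 109

Derivation:
Executing turtle program step by step:
Start: pos=(7,0), heading=270, pen down
FD 10: (7,0) -> (7,-10) [heading=270, draw]
RT 90: heading 270 -> 180
REPEAT 3 [
  -- iteration 1/3 --
  FD 18: (7,-10) -> (-11,-10) [heading=180, draw]
  FD 15: (-11,-10) -> (-26,-10) [heading=180, draw]
  PD: pen down
  REPEAT 2 [
    -- iteration 1/2 --
    LT 120: heading 180 -> 300
    RT 120: heading 300 -> 180
    -- iteration 2/2 --
    LT 120: heading 180 -> 300
    RT 120: heading 300 -> 180
  ]
  -- iteration 2/3 --
  FD 18: (-26,-10) -> (-44,-10) [heading=180, draw]
  FD 15: (-44,-10) -> (-59,-10) [heading=180, draw]
  PD: pen down
  REPEAT 2 [
    -- iteration 1/2 --
    LT 120: heading 180 -> 300
    RT 120: heading 300 -> 180
    -- iteration 2/2 --
    LT 120: heading 180 -> 300
    RT 120: heading 300 -> 180
  ]
  -- iteration 3/3 --
  FD 18: (-59,-10) -> (-77,-10) [heading=180, draw]
  FD 15: (-77,-10) -> (-92,-10) [heading=180, draw]
  PD: pen down
  REPEAT 2 [
    -- iteration 1/2 --
    LT 120: heading 180 -> 300
    RT 120: heading 300 -> 180
    -- iteration 2/2 --
    LT 120: heading 180 -> 300
    RT 120: heading 300 -> 180
  ]
]
LT 60: heading 180 -> 240
LT 60: heading 240 -> 300
PU: pen up
Final: pos=(-92,-10), heading=300, 7 segment(s) drawn

Segment lengths:
  seg 1: (7,0) -> (7,-10), length = 10
  seg 2: (7,-10) -> (-11,-10), length = 18
  seg 3: (-11,-10) -> (-26,-10), length = 15
  seg 4: (-26,-10) -> (-44,-10), length = 18
  seg 5: (-44,-10) -> (-59,-10), length = 15
  seg 6: (-59,-10) -> (-77,-10), length = 18
  seg 7: (-77,-10) -> (-92,-10), length = 15
Total = 109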